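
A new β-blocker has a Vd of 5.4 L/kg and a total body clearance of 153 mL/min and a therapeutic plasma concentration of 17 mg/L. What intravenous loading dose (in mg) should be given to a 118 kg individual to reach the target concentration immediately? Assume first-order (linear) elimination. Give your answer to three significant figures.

10800 mg

Total Vd = 5.4 × 118 = 637.2 L
LD is governed by Vd — clearance does not enter the loading-dose calculation.
LD = Vd × C = 637.2 × 17.00 = 10830 mg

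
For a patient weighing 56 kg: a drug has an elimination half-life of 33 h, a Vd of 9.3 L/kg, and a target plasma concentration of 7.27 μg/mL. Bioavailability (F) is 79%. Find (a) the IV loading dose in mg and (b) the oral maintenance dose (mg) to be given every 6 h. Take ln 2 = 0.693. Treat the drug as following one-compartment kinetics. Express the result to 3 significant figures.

Vd(total) = 56 kg × 9.3 L/kg = 520.8 L
LD = Vd × C = 520.8 × 7.27 = 3786 mg
CL = 0.693 × Vd / t½ = 0.693 × 520.8 / 33 = 10.94 L/h
D = CL × Css × τ / F = 10.94 × 7.27 × 6 / 0.79 = 604.1 mg

(a) 3790 mg; (b) 604 mg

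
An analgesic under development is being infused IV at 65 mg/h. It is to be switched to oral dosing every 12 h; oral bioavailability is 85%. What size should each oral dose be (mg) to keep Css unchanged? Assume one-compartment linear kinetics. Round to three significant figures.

918 mg

To maintain the same Css, the systemic dosing rate must be unchanged: F·D/τ = infusion rate.
D = rate × τ / F = 65 × 12 / 0.85 = 917.6 mg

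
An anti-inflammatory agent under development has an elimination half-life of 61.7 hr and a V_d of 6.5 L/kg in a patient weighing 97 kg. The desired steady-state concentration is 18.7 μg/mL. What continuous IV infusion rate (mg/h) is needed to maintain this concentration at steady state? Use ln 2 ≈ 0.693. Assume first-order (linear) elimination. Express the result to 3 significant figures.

Vd(total) = 97 kg × 6.5 L/kg = 630.5 L
CL = 0.693 × Vd / t½ = 0.693 × 630.5 / 61.7 = 7.082 L/h
Infusion rate = CL × Css = 7.082 × 18.7 = 132.4 mg/h

132 mg/h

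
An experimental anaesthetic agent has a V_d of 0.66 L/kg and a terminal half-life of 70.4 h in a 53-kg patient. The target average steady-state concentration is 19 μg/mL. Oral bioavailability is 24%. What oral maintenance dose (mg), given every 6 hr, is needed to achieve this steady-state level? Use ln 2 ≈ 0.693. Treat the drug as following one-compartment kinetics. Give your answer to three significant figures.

Total Vd = 0.66 × 53 = 34.98 L
CL = 0.693 × Vd / t½ = 0.693 × 34.98 / 70.4 = 0.3443 L/h
D = CL × Css × τ / F = 0.3443 × 19 × 6 / 0.24 = 163.5 mg

164 mg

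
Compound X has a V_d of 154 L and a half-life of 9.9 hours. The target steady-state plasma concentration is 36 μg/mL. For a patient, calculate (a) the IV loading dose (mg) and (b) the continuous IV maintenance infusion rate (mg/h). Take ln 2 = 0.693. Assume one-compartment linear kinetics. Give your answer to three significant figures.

(a) 5540 mg; (b) 388 mg/h

LD = Vd × C = 154.0 × 36 = 5544 mg
CL = 0.693 × Vd / t½ = 0.693 × 154.0 / 9.9 = 10.78 L/h
Infusion rate = CL × Css = 10.78 × 36 = 388.1 mg/h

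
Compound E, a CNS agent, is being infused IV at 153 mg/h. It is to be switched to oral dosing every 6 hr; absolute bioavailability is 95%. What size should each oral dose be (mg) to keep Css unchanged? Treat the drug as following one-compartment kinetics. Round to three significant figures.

To maintain the same Css, the systemic dosing rate must be unchanged: F·D/τ = infusion rate.
D = rate × τ / F = 153 × 6 / 0.95 = 966.3 mg

966 mg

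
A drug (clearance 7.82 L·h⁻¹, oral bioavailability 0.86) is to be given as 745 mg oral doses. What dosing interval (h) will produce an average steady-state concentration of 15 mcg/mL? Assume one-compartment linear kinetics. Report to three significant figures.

F·D/τ = CL·Css → τ = F·D / (CL·Css).
τ = 0.86 × 745 / (7.82 × 15) = 5.462 h

5.46 h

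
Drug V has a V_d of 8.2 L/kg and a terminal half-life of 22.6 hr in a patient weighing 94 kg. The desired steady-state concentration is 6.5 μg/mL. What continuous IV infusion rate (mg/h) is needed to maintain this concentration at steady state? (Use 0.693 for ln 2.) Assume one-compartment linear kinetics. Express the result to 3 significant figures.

154 mg/h

Vd = 8.2 L/kg × 94 kg = 770.8 L
CL = 0.693 × Vd / t½ = 0.693 × 770.8 / 22.6 = 23.64 L/h
Infusion rate = CL × Css = 23.64 × 6.5 = 153.7 mg/h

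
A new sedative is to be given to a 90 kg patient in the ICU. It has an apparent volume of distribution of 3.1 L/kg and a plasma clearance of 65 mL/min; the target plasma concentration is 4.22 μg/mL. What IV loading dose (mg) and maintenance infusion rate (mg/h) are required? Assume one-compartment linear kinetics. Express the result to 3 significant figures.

Total Vd = 3.1 × 90 = 279.0 L
Loading dose = Vd × C = 279.0 × 4.22 = 1177 mg
CL = 65 mL/min × 60/1000 = 3.900 L/h
Maintenance infusion rate = CL × Css = 3.900 × 4.22 = 16.46 mg/h

(a) 1180 mg; (b) 16.5 mg/h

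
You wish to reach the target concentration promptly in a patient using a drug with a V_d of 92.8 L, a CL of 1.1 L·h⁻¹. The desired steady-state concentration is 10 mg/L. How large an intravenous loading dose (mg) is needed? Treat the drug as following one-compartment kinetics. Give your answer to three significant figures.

LD = Vd × C = 92.80 × 10.00 = 928.0 mg

928 mg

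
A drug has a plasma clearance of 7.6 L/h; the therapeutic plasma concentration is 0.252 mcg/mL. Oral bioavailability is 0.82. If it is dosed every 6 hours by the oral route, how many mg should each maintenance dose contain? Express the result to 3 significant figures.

14.0 mg

D = CL × Css × τ / F = 7.600 × 0.252 × 6 / 0.82 = 14.01 mg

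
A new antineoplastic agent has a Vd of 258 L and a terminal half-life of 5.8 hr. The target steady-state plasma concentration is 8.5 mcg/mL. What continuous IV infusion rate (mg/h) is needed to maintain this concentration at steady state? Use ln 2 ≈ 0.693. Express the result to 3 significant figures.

CL = 0.693 × Vd / t½ = 0.693 × 258.0 / 5.8 = 30.83 L/h
Infusion rate = CL × Css = 30.83 × 8.5 = 262.1 mg/h

262 mg/h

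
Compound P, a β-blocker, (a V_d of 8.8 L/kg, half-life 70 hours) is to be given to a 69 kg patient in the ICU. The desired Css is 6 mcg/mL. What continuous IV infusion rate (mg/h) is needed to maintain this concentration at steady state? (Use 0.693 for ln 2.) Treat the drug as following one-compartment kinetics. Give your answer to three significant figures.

36.1 mg/h

Total Vd = 8.8 × 69 = 607.2 L
CL = 0.693 × Vd / t½ = 0.693 × 607.2 / 70 = 6.011 L/h
Infusion rate = CL × Css = 6.011 × 6 = 36.07 mg/h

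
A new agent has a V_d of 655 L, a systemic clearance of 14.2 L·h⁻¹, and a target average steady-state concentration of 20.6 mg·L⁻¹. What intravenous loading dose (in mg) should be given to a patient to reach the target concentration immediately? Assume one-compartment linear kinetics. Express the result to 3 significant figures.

LD = Vd × C = 655.0 × 20.60 = 13490 mg

13500 mg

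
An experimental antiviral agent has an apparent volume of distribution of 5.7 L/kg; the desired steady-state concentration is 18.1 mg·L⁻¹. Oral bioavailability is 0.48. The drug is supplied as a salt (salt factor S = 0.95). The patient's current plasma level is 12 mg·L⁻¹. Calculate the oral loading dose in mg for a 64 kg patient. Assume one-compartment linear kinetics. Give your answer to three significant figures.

Total Vd = 5.7 × 64 = 364.8 L
Concentration deficit ΔC = 18.1 − 12 = 6.100 mg/L
LD = Vd × ΔC / F / S = 364.8 × 6.100 / 0.48 / 0.95 = 4880 mg

4880 mg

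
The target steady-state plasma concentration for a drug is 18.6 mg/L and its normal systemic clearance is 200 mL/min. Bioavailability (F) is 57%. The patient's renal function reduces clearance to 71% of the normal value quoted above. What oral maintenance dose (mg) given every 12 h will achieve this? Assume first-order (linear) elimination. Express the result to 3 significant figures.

3340 mg

Convert clearance: 200 mL/min × 60 min/h ÷ 1000 mL/L = 12.00 L/h
Patient clearance = 0.71 × 12.00 = 8.520 L/h
D = CL × Css × τ / F = 8.520 × 18.6 × 12 / 0.57 = 3336 mg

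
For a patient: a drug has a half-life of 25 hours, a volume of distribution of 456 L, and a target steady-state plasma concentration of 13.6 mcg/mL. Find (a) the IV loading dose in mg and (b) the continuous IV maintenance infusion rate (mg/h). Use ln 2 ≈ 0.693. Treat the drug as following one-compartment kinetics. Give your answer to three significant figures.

(a) 6200 mg; (b) 172 mg/h

LD = Vd × C = 456.0 × 13.6 = 6202 mg
CL = 0.693 × Vd / t½ = 0.693 × 456.0 / 25 = 12.64 L/h
Infusion rate = CL × Css = 12.64 × 13.6 = 171.9 mg/h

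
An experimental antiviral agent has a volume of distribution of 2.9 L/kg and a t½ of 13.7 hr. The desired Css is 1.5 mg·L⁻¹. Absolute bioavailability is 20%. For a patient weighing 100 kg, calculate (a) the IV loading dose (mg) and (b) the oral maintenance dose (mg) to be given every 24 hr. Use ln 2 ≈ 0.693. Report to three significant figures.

Vd = 2.9 L/kg × 100 kg = 290.0 L
LD = Vd × C = 290.0 × 1.5 = 435.0 mg
CL = 0.693 × Vd / t½ = 0.693 × 290.0 / 13.7 = 14.67 L/h
D = CL × Css × τ / F = 14.67 × 1.5 × 24 / 0.2 = 2641 mg

(a) 435 mg; (b) 2640 mg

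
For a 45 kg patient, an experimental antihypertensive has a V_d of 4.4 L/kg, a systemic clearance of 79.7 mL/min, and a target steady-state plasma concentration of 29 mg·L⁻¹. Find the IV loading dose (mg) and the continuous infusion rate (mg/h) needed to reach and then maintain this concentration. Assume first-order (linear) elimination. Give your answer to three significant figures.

Vd = 4.4 L/kg × 45 kg = 198.0 L
Loading: fill Vd to C_target → 198.0 L × 29 mg/L = 5742 mg
CL = 79.7 mL/min = 79.7 × 0.06 = 4.782 L/h
Infusion rate = 4.782 L/h × 29 mg/L = 138.7 mg/h

(a) 5740 mg; (b) 139 mg/h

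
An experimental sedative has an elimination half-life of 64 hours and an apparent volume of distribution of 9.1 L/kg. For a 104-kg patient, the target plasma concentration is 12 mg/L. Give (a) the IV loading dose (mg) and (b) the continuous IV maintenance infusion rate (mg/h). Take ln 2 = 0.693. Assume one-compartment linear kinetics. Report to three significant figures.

(a) 11400 mg; (b) 123 mg/h

Vd = 9.1 L/kg × 104 kg = 946.4 L
LD = Vd × C = 946.4 × 12 = 11360 mg
CL = 0.693 × Vd / t½ = 0.693 × 946.4 / 64 = 10.25 L/h
Infusion rate = CL × Css = 10.25 × 12 = 123.0 mg/h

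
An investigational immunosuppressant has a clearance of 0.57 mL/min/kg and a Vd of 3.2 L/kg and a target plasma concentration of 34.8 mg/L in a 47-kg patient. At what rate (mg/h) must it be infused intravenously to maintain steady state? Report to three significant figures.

55.9 mg/h

CL = 0.57 mL/min/kg × 47 kg = 26.79 mL/min = 26.79 × 60/1000 = 1.607 L/h
At steady state, infusion rate equals elimination rate: rate in = CL × Css.
Rate = CL × Css = 1.607 × 34.8 = 55.92 mg/h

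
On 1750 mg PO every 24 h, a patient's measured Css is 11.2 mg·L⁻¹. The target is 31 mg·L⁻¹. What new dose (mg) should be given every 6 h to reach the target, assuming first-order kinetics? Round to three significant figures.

1210 mg

With linear kinetics, Css is proportional to dose rate (D/τ) at fixed clearance.
D₂ = D₁ × (Css,target / Css,current) × (τ₂/τ₁) = 1750 × (31/11.2) × (6/24) = 1211 mg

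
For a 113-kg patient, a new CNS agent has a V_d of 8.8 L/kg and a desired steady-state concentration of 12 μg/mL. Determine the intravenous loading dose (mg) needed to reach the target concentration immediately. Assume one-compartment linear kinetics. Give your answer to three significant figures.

Total Vd = 8.8 × 113 = 994.4 L
LD = Vd × C = 994.4 × 12.00 = 11930 mg

11900 mg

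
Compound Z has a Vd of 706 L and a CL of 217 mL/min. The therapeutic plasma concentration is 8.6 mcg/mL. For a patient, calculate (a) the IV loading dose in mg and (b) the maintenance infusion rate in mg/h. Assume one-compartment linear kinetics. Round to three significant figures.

(a) 6070 mg; (b) 112 mg/h

Loading: fill Vd to C_target → 706.0 L × 8.6 mg/L = 6072 mg
Convert clearance: 217 mL/min × 60 min/h ÷ 1000 mL/L = 13.02 L/h
Maintenance: replace elimination → rate = CL × Css = 13.02 × 8.6 = 112.0 mg/h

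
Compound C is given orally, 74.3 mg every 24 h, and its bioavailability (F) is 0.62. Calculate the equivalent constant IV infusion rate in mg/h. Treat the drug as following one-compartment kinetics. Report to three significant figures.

Equivalent systemic input: infusion rate = F·D/τ.
Rate = 0.62 × 74.3 / 24 = 1.919 mg/h

1.92 mg/h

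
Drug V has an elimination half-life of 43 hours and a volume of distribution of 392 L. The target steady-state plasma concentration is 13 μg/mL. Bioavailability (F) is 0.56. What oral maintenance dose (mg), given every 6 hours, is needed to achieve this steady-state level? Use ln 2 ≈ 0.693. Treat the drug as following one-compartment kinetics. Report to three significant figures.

880 mg

CL = ln 2 · Vd / t½ = 0.693 × 392.0 / 43 = 6.318 L/h
D = CL × Css × τ / F = 6.318 × 13 × 6 / 0.56 = 880.0 mg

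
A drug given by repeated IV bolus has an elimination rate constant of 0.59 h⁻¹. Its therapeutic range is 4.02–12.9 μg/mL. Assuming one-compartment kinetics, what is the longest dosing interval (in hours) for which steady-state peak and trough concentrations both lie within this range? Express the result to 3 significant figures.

Between IV bolus doses, concentration decays as C = C₀·e^(−kτ), so C_peak/C_trough = e^(kτ).
τ_max = ln(C_peak/C_trough) / k = ln(12.9/4.02) / 0.5900 = 1.166 / 0.5900 = 1.976 h

1.98 h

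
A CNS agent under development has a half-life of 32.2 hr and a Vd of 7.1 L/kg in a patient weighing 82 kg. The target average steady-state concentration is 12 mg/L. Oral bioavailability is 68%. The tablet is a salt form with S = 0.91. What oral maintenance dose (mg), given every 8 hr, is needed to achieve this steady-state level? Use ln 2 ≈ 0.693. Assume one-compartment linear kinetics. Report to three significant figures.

1940 mg

Total Vd = 7.1 × 82 = 582.2 L
k = 0.693/32.2 = 0.02152 h⁻¹, so CL = k·Vd = 0.02152 × 582.2 = 12.53 L/h
D = CL × Css × τ / F / S = 12.53 × 12 × 8 / 0.68 / 0.91 = 1944 mg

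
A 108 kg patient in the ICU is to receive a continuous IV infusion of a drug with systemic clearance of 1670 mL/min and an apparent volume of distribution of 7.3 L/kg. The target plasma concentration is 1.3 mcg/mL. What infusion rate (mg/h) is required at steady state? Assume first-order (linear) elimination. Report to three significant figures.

CL = 1670 mL/min = 1670 × 0.06 = 100.2 L/h
Infusion rate = CL · Css = 100.2 L/h × 1.3 mg/L = 130.3 mg/h

130 mg/h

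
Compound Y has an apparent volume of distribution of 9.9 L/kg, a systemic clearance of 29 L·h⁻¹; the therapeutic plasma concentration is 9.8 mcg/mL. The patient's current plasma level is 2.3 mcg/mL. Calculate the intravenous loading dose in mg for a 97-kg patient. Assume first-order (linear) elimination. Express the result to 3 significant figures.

Vd(total) = 97 kg × 9.9 L/kg = 960.3 L
The loading dose fills Vd to the target concentration; clearance is irrelevant here.
Concentration deficit ΔC = 9.8 − 2.3 = 7.500 mg/L
LD = Vd × ΔC = 960.3 × 7.500 = 7202 mg

7200 mg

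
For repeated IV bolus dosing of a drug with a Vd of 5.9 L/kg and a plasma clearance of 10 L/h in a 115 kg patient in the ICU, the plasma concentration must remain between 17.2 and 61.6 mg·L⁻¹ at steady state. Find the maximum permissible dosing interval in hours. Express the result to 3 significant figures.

86.6 h

Vd = 5.9 L/kg × 115 kg = 678.5 L
k = CL / Vd = 10.00 / 678.5 = 0.01474 h⁻¹
Between IV bolus doses, concentration decays as C = C₀·e^(−kτ), so C_peak/C_trough = e^(kτ).
τ_max = ln(C_peak/C_trough) / k = ln(61.6/17.2) / 0.01474 = 1.276 / 0.01474 = 86.57 h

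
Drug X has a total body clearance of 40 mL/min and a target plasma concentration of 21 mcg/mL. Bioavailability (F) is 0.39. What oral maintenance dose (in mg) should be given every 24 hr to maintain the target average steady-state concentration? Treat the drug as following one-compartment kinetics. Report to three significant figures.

CL = 40 mL/min = 40 × 0.06 = 2.400 L/h
D = CL × Css × τ / F = 2.400 × 21 × 24 / 0.39 = 3102 mg

3100 mg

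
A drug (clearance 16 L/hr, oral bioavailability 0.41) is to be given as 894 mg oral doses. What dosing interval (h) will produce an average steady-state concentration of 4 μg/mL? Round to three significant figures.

F·D/τ = CL·Css → τ = F·D / (CL·Css).
τ = 0.41 × 894 / (16 × 4) = 5.727 h

5.73 h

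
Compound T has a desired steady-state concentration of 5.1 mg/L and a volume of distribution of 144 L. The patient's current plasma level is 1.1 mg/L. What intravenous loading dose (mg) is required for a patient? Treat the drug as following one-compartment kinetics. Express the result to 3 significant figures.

The loading dose fills Vd to the target concentration.
Concentration deficit ΔC = 5.1 − 1.1 = 4.000 mg/L
LD = Vd × ΔC = 144.0 × 4.000 = 576.0 mg

576 mg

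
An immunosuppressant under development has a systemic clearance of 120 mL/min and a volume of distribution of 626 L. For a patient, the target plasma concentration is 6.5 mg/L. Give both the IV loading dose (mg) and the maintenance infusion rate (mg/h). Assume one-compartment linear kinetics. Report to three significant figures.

(a) 4070 mg; (b) 46.8 mg/h

Loading dose = Vd × C = 626.0 × 6.5 = 4069 mg
CL = 120 mL/min × 60/1000 = 7.200 L/h
Maintenance infusion rate = CL × Css = 7.200 × 6.5 = 46.80 mg/h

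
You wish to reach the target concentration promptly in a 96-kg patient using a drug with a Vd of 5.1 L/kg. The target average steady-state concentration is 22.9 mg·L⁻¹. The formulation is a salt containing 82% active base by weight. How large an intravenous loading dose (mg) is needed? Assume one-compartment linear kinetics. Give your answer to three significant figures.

13700 mg

Vd(total) = 96 kg × 5.1 L/kg = 489.6 L
LD = Vd × C / S = 489.6 × 22.90 / 0.82 = 13670 mg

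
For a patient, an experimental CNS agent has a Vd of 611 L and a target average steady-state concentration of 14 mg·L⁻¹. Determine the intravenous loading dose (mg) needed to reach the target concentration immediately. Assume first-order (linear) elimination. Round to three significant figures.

The loading dose fills Vd to the target concentration.
LD = Vd × C = 611.0 × 14.00 = 8554 mg

8550 mg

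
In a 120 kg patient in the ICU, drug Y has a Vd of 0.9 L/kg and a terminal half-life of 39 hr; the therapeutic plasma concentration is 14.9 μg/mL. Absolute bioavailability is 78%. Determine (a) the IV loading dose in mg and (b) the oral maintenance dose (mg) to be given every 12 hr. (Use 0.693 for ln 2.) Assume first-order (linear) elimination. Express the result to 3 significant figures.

(a) 1610 mg; (b) 440 mg

Vd = 0.9 L/kg × 120 kg = 108.0 L
LD = Vd × C = 108.0 × 14.9 = 1609 mg
CL = 0.693 × Vd / t½ = 0.693 × 108.0 / 39 = 1.919 L/h
D = CL × Css × τ / F = 1.919 × 14.9 × 12 / 0.78 = 439.9 mg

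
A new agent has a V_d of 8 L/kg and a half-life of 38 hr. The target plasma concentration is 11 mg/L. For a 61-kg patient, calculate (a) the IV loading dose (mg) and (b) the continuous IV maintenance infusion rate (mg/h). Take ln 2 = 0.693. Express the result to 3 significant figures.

(a) 5370 mg; (b) 97.9 mg/h

Vd(total) = 61 kg × 8 L/kg = 488.0 L
LD = Vd × C = 488.0 × 11 = 5368 mg
CL = 0.693 × Vd / t½ = 0.693 × 488.0 / 38 = 8.900 L/h
Infusion rate = CL × Css = 8.900 × 11 = 97.90 mg/h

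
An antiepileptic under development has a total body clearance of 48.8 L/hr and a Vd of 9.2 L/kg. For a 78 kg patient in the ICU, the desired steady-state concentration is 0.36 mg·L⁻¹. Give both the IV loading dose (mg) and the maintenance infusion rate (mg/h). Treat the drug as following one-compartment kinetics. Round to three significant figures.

(a) 258 mg; (b) 17.6 mg/h

Total Vd = 9.2 × 78 = 717.6 L
Loading: fill Vd to C_target → 717.6 L × 0.36 mg/L = 258.3 mg
Infusion rate = 48.80 L/h × 0.36 mg/L = 17.57 mg/h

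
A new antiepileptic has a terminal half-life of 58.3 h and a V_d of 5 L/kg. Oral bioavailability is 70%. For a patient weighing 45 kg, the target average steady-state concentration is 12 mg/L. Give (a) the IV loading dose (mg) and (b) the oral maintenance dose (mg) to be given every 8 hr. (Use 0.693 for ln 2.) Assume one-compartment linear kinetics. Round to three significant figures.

Total Vd = 5 × 45 = 225.0 L
LD = Vd × C = 225.0 × 12 = 2700 mg
CL = 0.693 × Vd / t½ = 0.693 × 225.0 / 58.3 = 2.675 L/h
D = CL × Css × τ / F = 2.675 × 12 × 8 / 0.7 = 366.9 mg

(a) 2700 mg; (b) 367 mg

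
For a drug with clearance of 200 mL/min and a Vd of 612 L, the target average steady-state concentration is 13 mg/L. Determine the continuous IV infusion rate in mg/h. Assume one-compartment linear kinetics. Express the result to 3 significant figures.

CL = 200 mL/min × 60/1000 = 12.00 L/h
Infusion rate = CL · Css = 12.00 L/h × 13 mg/L = 156.0 mg/h

156 mg/h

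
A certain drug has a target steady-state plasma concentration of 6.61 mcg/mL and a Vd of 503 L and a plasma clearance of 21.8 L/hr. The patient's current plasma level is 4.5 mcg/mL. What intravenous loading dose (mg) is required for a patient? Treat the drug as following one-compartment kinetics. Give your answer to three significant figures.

LD is governed by Vd — clearance does not enter the loading-dose calculation.
Concentration deficit ΔC = 6.61 − 4.5 = 2.110 mg/L
LD = Vd × ΔC = 503.0 × 2.110 = 1061 mg

1060 mg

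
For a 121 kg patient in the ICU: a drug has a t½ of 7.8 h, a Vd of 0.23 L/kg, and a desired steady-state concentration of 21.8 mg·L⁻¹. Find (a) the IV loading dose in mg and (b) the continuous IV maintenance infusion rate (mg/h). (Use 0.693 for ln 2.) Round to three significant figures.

Total Vd = 0.23 × 121 = 27.83 L
LD = Vd × C = 27.83 × 21.8 = 606.7 mg
CL = 0.693 × Vd / t½ = 0.693 × 27.83 / 7.8 = 2.473 L/h
Infusion rate = CL × Css = 2.473 × 21.8 = 53.91 mg/h

(a) 607 mg; (b) 53.9 mg/h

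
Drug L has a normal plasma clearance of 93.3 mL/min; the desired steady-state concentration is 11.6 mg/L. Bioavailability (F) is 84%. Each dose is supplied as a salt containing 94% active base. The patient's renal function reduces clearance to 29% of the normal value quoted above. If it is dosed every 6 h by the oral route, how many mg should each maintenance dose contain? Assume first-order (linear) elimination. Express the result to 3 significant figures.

143 mg

CL = 93.3 mL/min = 93.3 × 0.06 = 5.598 L/h
Patient clearance = 0.29 × 5.598 = 1.623 L/h
D = CL × Css × τ / F / S = 1.623 × 11.6 × 6 / 0.84 / 0.94 = 143.1 mg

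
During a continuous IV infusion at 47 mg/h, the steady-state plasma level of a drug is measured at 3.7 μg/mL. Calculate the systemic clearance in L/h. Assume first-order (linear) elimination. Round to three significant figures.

12.7 L/h

At steady state, infusion rate = CL × Css, so CL = rate / Css.
CL = 47 / 3.7 = 12.70 L/h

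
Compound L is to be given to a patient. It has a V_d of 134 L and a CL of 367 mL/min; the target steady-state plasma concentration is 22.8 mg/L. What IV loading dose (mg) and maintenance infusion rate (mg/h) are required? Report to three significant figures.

(a) 3060 mg; (b) 502 mg/h

Loading dose = Vd × C = 134.0 × 22.8 = 3055 mg
CL = 367 mL/min = 367 × 0.06 = 22.02 L/h
Maintenance: replace elimination → rate = CL × Css = 22.02 × 22.8 = 502.1 mg/h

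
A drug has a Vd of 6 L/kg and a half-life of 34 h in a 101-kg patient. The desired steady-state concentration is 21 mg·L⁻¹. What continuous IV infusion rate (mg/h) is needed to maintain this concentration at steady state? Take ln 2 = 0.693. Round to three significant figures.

Vd(total) = 101 kg × 6 L/kg = 606.0 L
CL = ln 2 · Vd / t½ = 0.693 × 606.0 / 34 = 12.35 L/h
Infusion rate = CL × Css = 12.35 × 21 = 259.4 mg/h

259 mg/h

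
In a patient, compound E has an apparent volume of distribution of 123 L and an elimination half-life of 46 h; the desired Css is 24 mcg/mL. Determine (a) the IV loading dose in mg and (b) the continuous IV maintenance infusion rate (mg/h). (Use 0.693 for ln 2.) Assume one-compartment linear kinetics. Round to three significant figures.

LD = Vd × C = 123.0 × 24 = 2952 mg
CL = 0.693 × Vd / t½ = 0.693 × 123.0 / 46 = 1.853 L/h
Infusion rate = CL × Css = 1.853 × 24 = 44.47 mg/h

(a) 2950 mg; (b) 44.5 mg/h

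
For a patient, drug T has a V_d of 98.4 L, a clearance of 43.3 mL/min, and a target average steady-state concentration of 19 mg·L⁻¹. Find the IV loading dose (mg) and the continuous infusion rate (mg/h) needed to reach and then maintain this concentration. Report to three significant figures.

(a) 1870 mg; (b) 49.4 mg/h

LD = Vd · C_target = 98.40 × 19 = 1870 mg
CL = 43.3 mL/min = 43.3 × 0.06 = 2.598 L/h
Maintenance infusion rate = CL × Css = 2.598 × 19 = 49.36 mg/h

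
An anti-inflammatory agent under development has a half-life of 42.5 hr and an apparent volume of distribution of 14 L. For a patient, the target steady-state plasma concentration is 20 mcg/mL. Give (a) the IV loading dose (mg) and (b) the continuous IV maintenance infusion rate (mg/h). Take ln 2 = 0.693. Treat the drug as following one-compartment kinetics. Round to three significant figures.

(a) 280 mg; (b) 4.57 mg/h

LD = Vd × C = 14.00 × 20 = 280.0 mg
CL = 0.693 × Vd / t½ = 0.693 × 14.00 / 42.5 = 0.2283 L/h
Infusion rate = CL × Css = 0.2283 × 20 = 4.566 mg/h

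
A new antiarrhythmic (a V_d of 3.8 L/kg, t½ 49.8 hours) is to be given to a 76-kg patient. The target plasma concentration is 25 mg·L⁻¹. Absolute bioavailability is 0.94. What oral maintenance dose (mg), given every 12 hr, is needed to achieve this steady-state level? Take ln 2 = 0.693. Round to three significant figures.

1280 mg

Vd(total) = 76 kg × 3.8 L/kg = 288.8 L
CL = 0.693 × Vd / t½ = 0.693 × 288.8 / 49.8 = 4.019 L/h
D = CL × Css × τ / F = 4.019 × 25 × 12 / 0.94 = 1283 mg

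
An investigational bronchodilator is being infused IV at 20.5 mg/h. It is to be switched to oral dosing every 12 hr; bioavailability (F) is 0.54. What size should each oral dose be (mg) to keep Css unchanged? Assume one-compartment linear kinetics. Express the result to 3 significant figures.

To maintain the same Css, the systemic dosing rate must be unchanged: F·D/τ = infusion rate.
D = rate × τ / F = 20.5 × 12 / 0.54 = 455.6 mg

456 mg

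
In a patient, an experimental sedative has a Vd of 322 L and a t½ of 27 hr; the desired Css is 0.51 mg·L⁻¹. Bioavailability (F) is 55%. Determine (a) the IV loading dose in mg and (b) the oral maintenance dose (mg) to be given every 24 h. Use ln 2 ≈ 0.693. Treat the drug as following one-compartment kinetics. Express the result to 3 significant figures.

(a) 164 mg; (b) 184 mg

LD = Vd × C = 322.0 × 0.51 = 164.2 mg
CL = 0.693 × Vd / t½ = 0.693 × 322.0 / 27 = 8.265 L/h
D = CL × Css × τ / F = 8.265 × 0.51 × 24 / 0.55 = 183.9 mg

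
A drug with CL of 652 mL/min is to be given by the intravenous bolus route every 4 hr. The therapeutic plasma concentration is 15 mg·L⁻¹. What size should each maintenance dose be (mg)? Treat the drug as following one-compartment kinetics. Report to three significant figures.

2350 mg

Convert clearance: 652 mL/min × 60 min/h ÷ 1000 mL/L = 39.12 L/h
D = CL × Css × τ = 39.12 × 15 × 4 = 2347 mg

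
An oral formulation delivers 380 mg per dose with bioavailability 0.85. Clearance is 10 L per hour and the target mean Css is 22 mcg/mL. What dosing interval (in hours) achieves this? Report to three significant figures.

1.47 h

F·D/τ = CL·Css → τ = F·D / (CL·Css).
τ = 0.85 × 380 / (10 × 22) = 1.468 h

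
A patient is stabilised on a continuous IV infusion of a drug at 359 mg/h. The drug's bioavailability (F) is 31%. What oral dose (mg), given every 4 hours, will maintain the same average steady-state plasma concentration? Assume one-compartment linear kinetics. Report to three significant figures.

4630 mg

To maintain the same Css, the systemic dosing rate must be unchanged: F·D/τ = infusion rate.
D = rate × τ / F = 359 × 4 / 0.31 = 4632 mg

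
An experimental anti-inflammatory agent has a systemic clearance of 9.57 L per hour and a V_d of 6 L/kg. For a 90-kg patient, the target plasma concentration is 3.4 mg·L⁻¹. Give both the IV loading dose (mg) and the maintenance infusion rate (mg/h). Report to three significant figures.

Total Vd = 6 × 90 = 540.0 L
Loading dose = Vd × C = 540.0 × 3.4 = 1836 mg
Maintenance infusion rate = CL × Css = 9.570 × 3.4 = 32.54 mg/h

(a) 1840 mg; (b) 32.5 mg/h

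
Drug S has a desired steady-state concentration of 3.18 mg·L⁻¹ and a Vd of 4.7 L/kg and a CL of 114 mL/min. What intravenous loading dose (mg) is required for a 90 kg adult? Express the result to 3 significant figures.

1350 mg

Vd = 4.7 L/kg × 90 kg = 423.0 L
The loading dose fills Vd to the target concentration.
LD = Vd × C = 423.0 × 3.180 = 1345 mg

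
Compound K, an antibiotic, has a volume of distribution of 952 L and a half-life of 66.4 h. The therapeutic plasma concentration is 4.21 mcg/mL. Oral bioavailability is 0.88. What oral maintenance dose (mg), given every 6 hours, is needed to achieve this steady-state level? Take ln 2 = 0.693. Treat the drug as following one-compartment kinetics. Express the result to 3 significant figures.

285 mg

CL = 0.693 × Vd / t½ = 0.693 × 952.0 / 66.4 = 9.936 L/h
D = CL × Css × τ / F = 9.936 × 4.21 × 6 / 0.88 = 285.2 mg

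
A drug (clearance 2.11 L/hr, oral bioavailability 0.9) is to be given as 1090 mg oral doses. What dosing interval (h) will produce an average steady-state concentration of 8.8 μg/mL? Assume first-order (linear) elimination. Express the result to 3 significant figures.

52.8 h

F·D/τ = CL·Css → τ = F·D / (CL·Css).
τ = 0.9 × 1090 / (2.11 × 8.8) = 52.83 h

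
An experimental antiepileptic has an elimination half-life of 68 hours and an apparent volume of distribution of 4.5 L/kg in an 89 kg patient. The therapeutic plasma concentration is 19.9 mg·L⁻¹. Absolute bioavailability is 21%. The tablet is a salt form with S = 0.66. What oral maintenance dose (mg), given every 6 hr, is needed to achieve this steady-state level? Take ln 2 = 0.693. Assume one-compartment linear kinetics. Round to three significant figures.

Total Vd = 4.5 × 89 = 400.5 L
CL = ln 2 · Vd / t½ = 0.693 × 400.5 / 68 = 4.082 L/h
D = CL × Css × τ / F / S = 4.082 × 19.9 × 6 / 0.21 / 0.66 = 3517 mg

3520 mg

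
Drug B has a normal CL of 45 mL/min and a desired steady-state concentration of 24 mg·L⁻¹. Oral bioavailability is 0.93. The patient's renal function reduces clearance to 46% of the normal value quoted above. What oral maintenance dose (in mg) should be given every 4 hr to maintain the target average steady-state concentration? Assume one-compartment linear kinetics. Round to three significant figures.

Convert clearance: 45 mL/min × 60 min/h ÷ 1000 mL/L = 2.700 L/h
Patient clearance = 0.46 × 2.700 = 1.242 L/h
At steady state, dose per interval replaces the amount cleared in that interval: F·D/τ = CL·Css.
D = CL × Css × τ / F = 1.242 × 24 × 4 / 0.93 = 128.2 mg

128 mg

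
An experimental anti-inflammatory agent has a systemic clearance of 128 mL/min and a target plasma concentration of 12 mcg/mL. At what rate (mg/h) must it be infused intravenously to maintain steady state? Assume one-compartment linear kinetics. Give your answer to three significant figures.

Convert clearance: 128 mL/min × 60 min/h ÷ 1000 mL/L = 7.680 L/h
Rate = CL × Css = 7.680 × 12 = 92.16 mg/h

92.2 mg/h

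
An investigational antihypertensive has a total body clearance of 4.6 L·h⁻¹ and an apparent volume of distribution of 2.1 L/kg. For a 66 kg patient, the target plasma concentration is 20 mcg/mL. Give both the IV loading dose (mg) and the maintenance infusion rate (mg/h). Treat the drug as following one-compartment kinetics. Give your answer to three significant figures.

Vd(total) = 66 kg × 2.1 L/kg = 138.6 L
Loading: fill Vd to C_target → 138.6 L × 20 mg/L = 2772 mg
Infusion rate = 4.600 L/h × 20 mg/L = 92.00 mg/h

(a) 2770 mg; (b) 92.0 mg/h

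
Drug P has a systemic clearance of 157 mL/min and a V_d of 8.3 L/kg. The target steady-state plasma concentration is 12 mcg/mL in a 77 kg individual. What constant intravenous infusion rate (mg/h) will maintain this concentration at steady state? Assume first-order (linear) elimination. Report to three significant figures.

Convert clearance: 157 mL/min × 60 min/h ÷ 1000 mL/L = 9.420 L/h
Rate = CL × Css = 9.420 × 12 = 113.0 mg/h

113 mg/h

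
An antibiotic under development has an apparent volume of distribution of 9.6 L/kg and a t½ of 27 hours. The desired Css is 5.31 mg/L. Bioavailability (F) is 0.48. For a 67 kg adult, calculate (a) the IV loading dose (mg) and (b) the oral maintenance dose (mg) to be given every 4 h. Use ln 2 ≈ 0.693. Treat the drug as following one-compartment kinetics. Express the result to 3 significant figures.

(a) 3420 mg; (b) 731 mg

Vd = 9.6 L/kg × 67 kg = 643.2 L
LD = Vd × C = 643.2 × 5.31 = 3415 mg
CL = 0.693 × Vd / t½ = 0.693 × 643.2 / 27 = 16.51 L/h
D = CL × Css × τ / F = 16.51 × 5.31 × 4 / 0.48 = 730.6 mg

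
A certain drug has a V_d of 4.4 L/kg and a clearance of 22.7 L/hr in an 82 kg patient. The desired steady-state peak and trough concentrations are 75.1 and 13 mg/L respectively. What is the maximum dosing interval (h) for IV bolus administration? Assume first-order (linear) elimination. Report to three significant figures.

Vd(total) = 82 kg × 4.4 L/kg = 360.8 L
k = CL / Vd = 22.70 / 360.8 = 0.06292 h⁻¹
Between IV bolus doses, concentration decays as C = C₀·e^(−kτ), so C_peak/C_trough = e^(kτ).
τ_max = ln(C_peak/C_trough) / k = ln(75.1/13) / 0.06292 = 1.754 / 0.06292 = 27.88 h

27.9 h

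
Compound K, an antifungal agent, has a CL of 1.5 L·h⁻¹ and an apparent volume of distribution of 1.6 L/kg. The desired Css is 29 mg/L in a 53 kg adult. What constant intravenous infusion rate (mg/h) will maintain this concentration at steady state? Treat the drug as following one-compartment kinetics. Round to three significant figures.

At steady state, infusion rate equals elimination rate: rate in = CL × Css.
Rate = CL × Css = 1.500 × 29 = 43.50 mg/h

43.5 mg/h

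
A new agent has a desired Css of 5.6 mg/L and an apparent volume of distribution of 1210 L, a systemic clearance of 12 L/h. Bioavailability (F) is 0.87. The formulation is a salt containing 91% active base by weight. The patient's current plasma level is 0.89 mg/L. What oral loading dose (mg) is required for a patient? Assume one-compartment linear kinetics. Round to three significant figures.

LD is governed by Vd — clearance does not enter the loading-dose calculation.
Concentration deficit ΔC = 5.6 − 0.89 = 4.710 mg/L
LD = Vd × ΔC / F / S = 1210 × 4.710 / 0.87 / 0.91 = 7199 mg

7200 mg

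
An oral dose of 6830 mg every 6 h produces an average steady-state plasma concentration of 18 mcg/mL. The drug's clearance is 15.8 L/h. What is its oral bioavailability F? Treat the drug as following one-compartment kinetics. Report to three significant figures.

F·D/τ = CL·Css at steady state → F = CL·Css·τ / D.
F = 15.8 × 18 × 6 / 6830 = 0.250

0.250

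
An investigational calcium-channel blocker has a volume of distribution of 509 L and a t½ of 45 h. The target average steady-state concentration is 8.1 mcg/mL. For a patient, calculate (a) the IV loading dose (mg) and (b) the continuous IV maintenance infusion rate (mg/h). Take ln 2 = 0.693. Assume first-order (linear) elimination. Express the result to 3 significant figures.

LD = Vd × C = 509.0 × 8.1 = 4123 mg
CL = 0.693 × Vd / t½ = 0.693 × 509.0 / 45 = 7.839 L/h
Infusion rate = CL × Css = 7.839 × 8.1 = 63.50 mg/h

(a) 4120 mg; (b) 63.5 mg/h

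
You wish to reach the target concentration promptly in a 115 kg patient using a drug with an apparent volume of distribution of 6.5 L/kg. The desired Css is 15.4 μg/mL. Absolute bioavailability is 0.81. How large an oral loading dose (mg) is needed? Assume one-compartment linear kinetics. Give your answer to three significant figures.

14200 mg

Vd = 6.5 L/kg × 115 kg = 747.5 L
LD = Vd × C / F = 747.5 × 15.40 / 0.81 = 14210 mg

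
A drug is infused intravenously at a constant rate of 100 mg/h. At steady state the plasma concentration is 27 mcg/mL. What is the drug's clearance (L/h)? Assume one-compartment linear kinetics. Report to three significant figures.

3.70 L/h

At steady state, infusion rate = CL × Css, so CL = rate / Css.
CL = 100 / 27 = 3.704 L/h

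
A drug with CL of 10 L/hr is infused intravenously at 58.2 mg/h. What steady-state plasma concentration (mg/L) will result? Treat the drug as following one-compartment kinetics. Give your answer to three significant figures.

Css = rate / CL = 58.2 / 10.00 = 5.820 mg/L

5.82 mg/L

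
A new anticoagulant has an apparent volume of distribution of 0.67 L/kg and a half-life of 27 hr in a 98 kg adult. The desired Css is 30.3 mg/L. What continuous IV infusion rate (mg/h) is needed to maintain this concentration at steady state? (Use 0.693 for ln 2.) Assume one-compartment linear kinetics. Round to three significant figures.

51.1 mg/h

Total Vd = 0.67 × 98 = 65.66 L
k = 0.693/27 = 0.02567 h⁻¹, so CL = k·Vd = 0.02567 × 65.66 = 1.685 L/h
Infusion rate = CL × Css = 1.685 × 30.3 = 51.06 mg/h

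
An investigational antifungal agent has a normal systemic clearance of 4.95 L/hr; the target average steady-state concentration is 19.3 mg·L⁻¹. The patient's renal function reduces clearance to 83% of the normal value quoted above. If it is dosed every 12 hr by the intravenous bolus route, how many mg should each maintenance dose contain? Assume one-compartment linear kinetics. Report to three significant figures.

Patient clearance = 0.83 × 4.950 = 4.109 L/h
D = CL × Css × τ = 4.109 × 19.3 × 12 = 951.6 mg

952 mg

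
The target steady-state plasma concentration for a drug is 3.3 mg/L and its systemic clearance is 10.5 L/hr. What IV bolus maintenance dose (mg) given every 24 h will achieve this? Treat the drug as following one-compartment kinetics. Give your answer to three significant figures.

832 mg

D = CL × Css × τ = 10.50 × 3.3 × 24 = 831.6 mg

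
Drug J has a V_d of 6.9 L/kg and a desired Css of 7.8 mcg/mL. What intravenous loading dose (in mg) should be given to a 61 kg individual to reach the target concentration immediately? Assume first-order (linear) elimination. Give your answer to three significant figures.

Vd = 6.9 L/kg × 61 kg = 420.9 L
LD = Vd × C = 420.9 × 7.800 = 3283 mg

3280 mg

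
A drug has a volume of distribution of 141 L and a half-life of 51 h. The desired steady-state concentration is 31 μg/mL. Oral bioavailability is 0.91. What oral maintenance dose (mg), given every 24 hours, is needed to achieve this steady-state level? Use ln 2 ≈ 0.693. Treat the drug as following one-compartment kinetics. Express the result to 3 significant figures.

CL = ln 2 · Vd / t½ = 0.693 × 141.0 / 51 = 1.916 L/h
D = CL × Css × τ / F = 1.916 × 31 × 24 / 0.91 = 1566 mg

1570 mg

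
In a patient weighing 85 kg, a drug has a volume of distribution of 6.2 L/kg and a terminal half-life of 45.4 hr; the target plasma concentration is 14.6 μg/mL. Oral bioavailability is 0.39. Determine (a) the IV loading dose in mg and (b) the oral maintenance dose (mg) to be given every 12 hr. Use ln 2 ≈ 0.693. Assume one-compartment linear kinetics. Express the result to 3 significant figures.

Vd(total) = 85 kg × 6.2 L/kg = 527.0 L
LD = Vd × C = 527.0 × 14.6 = 7694 mg
CL = 0.693 × Vd / t½ = 0.693 × 527.0 / 45.4 = 8.044 L/h
D = CL × Css × τ / F = 8.044 × 14.6 × 12 / 0.39 = 3614 mg

(a) 7690 mg; (b) 3610 mg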